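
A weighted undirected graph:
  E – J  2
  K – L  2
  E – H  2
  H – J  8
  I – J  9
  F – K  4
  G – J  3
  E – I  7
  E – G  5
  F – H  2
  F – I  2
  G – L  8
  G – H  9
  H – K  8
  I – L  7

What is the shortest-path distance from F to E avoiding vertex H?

Checking several routes:
F -> I -> J -> E: 2 + 9 + 2 = 13
F -> I -> E: 2 + 7 = 9
F -> K -> L -> G -> E: 4 + 2 + 8 + 5 = 19
F -> I -> J -> G -> E: 2 + 9 + 3 + 5 = 19
F -> K -> L -> G -> J -> E: 4 + 2 + 8 + 3 + 2 = 19
The minimum is 9.

9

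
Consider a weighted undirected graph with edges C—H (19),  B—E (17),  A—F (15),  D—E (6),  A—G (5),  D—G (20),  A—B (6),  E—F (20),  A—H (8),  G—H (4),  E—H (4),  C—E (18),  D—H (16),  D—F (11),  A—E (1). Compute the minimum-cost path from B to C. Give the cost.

25

Checking several routes:
B-A-E-H-C: 6 + 1 + 4 + 19 = 30
B-A-H-C: 6 + 8 + 19 = 33
B-A-E-C: 6 + 1 + 18 = 25
The minimum is 25.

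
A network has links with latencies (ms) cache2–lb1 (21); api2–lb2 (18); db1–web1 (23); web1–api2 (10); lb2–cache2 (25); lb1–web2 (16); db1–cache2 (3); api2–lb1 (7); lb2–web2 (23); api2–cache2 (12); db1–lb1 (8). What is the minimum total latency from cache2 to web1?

A few of the cache2→web1 routes:
cache2 → api2 → web1: 12 + 10 = 22
cache2 → db1 → web1: 3 + 23 = 26
cache2 → db1 → lb1 → api2 → web1: 3 + 8 + 7 + 10 = 28
cache2 → lb1 → api2 → web1: 21 + 7 + 10 = 38
The minimum is 22 ms.

22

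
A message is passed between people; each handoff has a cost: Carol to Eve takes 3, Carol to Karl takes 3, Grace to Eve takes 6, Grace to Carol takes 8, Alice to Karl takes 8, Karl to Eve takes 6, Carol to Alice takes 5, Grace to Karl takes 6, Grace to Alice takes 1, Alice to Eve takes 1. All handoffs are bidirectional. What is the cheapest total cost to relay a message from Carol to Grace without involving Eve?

Comparing a few candidate routes:
Carol→Grace: 8
Carol→Karl→Grace: 3 + 6 = 9
Carol→Karl→Alice→Grace: 3 + 8 + 1 = 12
Carol→Alice→Grace: 5 + 1 = 6
Best route has total 6.

6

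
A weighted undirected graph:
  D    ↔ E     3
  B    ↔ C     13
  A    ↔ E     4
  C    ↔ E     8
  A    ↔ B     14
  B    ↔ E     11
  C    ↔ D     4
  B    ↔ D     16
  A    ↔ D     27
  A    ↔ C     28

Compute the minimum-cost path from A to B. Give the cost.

14

A few of the A→B routes:
A→B: 14
A→E→D→B: 4 + 3 + 16 = 23
A→E→B: 4 + 11 = 15
The minimum is 14.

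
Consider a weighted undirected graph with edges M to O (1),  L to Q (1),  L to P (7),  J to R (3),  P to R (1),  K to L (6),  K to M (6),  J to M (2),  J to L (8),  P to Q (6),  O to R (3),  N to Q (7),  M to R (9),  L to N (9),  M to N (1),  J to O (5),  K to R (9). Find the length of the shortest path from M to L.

Checking several routes:
M → N → L: 1 + 9 = 10
M → J → L: 2 + 8 = 10
M → K → L: 6 + 6 = 12
M → N → Q → L: 1 + 7 + 1 = 9
Shortest: 9.

9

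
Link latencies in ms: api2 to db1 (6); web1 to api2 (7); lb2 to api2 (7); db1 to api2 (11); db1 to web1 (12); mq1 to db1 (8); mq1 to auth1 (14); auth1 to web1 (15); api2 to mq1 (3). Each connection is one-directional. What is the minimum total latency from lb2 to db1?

Paths from lb2 to db1:
lb2 - api2 - mq1 - db1: 7 + 3 + 8 = 18
lb2 - api2 - db1: 7 + 6 = 13
Shortest: 13 ms.

13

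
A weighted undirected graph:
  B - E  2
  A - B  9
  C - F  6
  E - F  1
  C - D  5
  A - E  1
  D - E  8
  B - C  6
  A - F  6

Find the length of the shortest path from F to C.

6

Comparing a few candidate routes:
F -> E -> A -> B -> C: 1 + 1 + 9 + 6 = 17
F -> E -> B -> C: 1 + 2 + 6 = 9
F -> A -> E -> B -> C: 6 + 1 + 2 + 6 = 15
F -> E -> D -> C: 1 + 8 + 5 = 14
F -> C: 6
Best route has total 6.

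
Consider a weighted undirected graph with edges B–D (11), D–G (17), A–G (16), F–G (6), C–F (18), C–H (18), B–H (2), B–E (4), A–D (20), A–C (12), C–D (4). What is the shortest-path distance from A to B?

A few of the A→B routes:
A -> D -> B: 20 + 11 = 31
A -> C -> D -> B: 12 + 4 + 11 = 27
A -> C -> H -> B: 12 + 18 + 2 = 32
A -> D -> C -> H -> B: 20 + 4 + 18 + 2 = 44
A -> G -> D -> B: 16 + 17 + 11 = 44
A -> G -> F -> C -> D -> B: 16 + 6 + 18 + 4 + 11 = 55
Best route has total 27.

27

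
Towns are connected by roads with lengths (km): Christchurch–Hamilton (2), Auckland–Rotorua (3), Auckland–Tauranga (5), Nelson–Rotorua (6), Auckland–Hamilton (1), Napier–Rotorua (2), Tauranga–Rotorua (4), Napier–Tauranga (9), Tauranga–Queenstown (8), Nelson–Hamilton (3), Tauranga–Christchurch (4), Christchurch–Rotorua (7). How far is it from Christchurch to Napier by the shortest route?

Checking several routes:
Christchurch-Rotorua-Napier: 7 + 2 = 9
Christchurch-Tauranga-Rotorua-Napier: 4 + 4 + 2 = 10
Christchurch-Hamilton-Nelson-Rotorua-Napier: 2 + 3 + 6 + 2 = 13
Christchurch-Tauranga-Napier: 4 + 9 = 13
Christchurch-Hamilton-Auckland-Rotorua-Napier: 2 + 1 + 3 + 2 = 8
The minimum is 8 km.

8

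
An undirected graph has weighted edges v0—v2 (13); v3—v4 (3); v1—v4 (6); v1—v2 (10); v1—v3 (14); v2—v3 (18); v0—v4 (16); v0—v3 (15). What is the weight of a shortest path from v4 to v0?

Comparing a few candidate routes:
v4→v3→v2→v0: 3 + 18 + 13 = 34
v4→v1→v3→v0: 6 + 14 + 15 = 35
v4→v0: 16
v4→v3→v0: 3 + 15 = 18
v4→v1→v2→v0: 6 + 10 + 13 = 29
Shortest: 16.

16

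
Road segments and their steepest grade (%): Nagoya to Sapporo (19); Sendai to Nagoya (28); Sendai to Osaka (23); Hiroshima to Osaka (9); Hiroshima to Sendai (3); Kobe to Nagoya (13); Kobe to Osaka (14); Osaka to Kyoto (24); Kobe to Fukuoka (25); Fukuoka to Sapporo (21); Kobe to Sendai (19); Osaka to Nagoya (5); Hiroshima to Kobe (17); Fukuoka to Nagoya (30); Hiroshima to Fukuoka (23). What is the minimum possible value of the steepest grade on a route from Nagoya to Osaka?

Comparing a few candidate routes:
Nagoya → Osaka: max(5) = 5
Nagoya → Kobe → Osaka: max(13, 14) = 14
Nagoya → Kobe → Hiroshima → Osaka: max(13, 17, 9) = 17
The minimum achievable maximum is 5%.

5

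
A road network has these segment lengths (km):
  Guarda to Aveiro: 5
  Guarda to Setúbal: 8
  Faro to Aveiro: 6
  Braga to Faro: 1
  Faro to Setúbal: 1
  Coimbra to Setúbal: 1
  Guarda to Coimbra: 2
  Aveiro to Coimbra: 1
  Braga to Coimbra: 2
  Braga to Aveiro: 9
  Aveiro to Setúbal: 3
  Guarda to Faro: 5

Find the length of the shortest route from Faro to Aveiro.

Some routes from Faro to Aveiro:
Faro → Braga → Coimbra → Setúbal → Aveiro: 1 + 2 + 1 + 3 = 7
Faro → Setúbal → Coimbra → Aveiro: 1 + 1 + 1 = 3
Faro → Guarda → Coimbra → Aveiro: 5 + 2 + 1 = 8
Faro → Braga → Coimbra → Aveiro: 1 + 2 + 1 = 4
Faro → Setúbal → Aveiro: 1 + 3 = 4
Faro → Aveiro: 6
Best route has total 3 km.

3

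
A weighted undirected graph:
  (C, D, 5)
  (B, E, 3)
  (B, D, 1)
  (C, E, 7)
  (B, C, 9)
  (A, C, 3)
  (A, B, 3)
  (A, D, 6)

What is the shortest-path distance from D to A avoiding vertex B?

6

Routes from D to A avoiding B:
D→A: 6
D→C→A: 5 + 3 = 8
Shortest: 6.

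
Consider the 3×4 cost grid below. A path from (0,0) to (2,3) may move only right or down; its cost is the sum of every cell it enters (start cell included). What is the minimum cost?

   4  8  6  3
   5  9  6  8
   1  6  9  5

Cheapest: (0,0) (1,0) (2,0) (2,1) (2,2) (2,3)
  4 + 5 + 1 + 6 + 9 + 5 = 30

30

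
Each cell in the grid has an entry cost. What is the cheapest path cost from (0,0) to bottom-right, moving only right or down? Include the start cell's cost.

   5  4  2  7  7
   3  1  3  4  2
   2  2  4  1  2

18

Path (0,0) -> (1,0) -> (1,1) -> (2,1) -> (2,2) -> (2,3) -> (2,4): 5 + 3 + 1 + 2 + 4 + 1 + 2 = 18.
For comparison, the top-then-right route costs 29.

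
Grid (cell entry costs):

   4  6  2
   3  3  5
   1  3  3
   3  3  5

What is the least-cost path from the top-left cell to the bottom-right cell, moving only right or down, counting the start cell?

Best path: [0,0] -> [1,0] -> [2,0] -> [2,1] -> [2,2] -> [3,2]
Cost: 4 + 3 + 1 + 3 + 3 + 5 = 19
(Top row then right column would cost 25.)

19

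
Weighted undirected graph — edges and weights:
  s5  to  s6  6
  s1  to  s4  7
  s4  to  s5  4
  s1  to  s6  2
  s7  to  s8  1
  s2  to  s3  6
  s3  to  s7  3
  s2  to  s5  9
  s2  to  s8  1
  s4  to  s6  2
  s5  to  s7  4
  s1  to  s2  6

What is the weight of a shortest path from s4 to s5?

Checking several routes:
s4 → s6 → s1 → s2 → s8 → s7 → s5: 2 + 2 + 6 + 1 + 1 + 4 = 16
s4 → s5: 4
s4 → s1 → s6 → s5: 7 + 2 + 6 = 15
s4 → s6 → s5: 2 + 6 = 8
s4 → s6 → s1 → s2 → s5: 2 + 2 + 6 + 9 = 19
The minimum is 4.

4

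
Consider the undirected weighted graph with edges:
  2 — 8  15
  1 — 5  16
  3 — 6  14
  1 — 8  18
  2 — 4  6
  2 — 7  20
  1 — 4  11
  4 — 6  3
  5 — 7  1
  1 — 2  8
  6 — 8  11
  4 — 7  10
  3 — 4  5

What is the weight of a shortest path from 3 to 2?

11

Comparing a few candidate routes:
3→4→2: 5 + 6 = 11
3→6→4→2: 14 + 3 + 6 = 23
3→4→1→2: 5 + 11 + 8 = 24
Shortest: 11.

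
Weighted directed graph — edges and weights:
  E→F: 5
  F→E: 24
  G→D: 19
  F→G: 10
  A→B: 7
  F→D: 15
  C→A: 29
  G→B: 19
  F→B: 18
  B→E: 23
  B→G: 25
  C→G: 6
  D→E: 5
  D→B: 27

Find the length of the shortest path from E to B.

23

Candidate routes:
E → F → D → B: 5 + 15 + 27 = 47
E → F → G → B: 5 + 10 + 19 = 34
E → F → G → D → B: 5 + 10 + 19 + 27 = 61
E → F → B: 5 + 18 = 23
Shortest: 23.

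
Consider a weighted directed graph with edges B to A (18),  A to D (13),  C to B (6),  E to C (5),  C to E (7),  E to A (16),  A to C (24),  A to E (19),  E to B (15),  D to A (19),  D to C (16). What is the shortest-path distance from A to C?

24

Candidate routes:
A - C: 24
A - D - C: 13 + 16 = 29
A - E - C: 19 + 5 = 24
Shortest: 24.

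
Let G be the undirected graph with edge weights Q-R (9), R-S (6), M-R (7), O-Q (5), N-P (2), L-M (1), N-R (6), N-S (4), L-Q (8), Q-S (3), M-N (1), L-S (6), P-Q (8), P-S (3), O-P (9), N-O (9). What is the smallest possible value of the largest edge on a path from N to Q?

Checking several routes:
N→P→S→Q: max(2, 3, 3) = 3
N→S→Q: max(4, 3) = 4
N→R→S→Q: max(6, 6, 3) = 6
The minimum achievable maximum is 3.

3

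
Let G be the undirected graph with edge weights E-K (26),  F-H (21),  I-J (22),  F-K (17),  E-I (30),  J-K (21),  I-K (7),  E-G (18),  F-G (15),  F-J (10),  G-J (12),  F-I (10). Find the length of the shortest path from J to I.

20

Comparing a few candidate routes:
J-I: 22
J-K-I: 21 + 7 = 28
J-F-I: 10 + 10 = 20
J-F-K-I: 10 + 17 + 7 = 34
J-K-F-I: 21 + 17 + 10 = 48
J-G-F-I: 12 + 15 + 10 = 37
Shortest: 20.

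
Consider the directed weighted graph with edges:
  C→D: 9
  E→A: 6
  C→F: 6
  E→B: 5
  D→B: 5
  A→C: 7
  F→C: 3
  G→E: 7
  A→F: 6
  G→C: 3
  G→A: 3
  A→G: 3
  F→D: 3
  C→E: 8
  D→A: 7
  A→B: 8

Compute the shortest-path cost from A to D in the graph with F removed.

Paths from A to D avoiding F:
A -> G -> C -> D: 3 + 3 + 9 = 15
A -> C -> D: 7 + 9 = 16
Shortest: 15.

15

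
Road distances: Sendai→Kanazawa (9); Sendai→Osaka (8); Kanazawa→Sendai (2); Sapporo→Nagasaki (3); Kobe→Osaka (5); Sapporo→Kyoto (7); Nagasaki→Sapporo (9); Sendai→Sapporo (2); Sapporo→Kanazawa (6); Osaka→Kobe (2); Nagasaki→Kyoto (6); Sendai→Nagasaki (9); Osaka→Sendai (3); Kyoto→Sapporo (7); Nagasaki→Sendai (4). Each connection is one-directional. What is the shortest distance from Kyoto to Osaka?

22

Paths from Kyoto to Osaka:
Kyoto -> Sapporo -> Kanazawa -> Sendai -> Osaka: 7 + 6 + 2 + 8 = 23
Kyoto -> Sapporo -> Nagasaki -> Sendai -> Osaka: 7 + 3 + 4 + 8 = 22
Best route has total 22.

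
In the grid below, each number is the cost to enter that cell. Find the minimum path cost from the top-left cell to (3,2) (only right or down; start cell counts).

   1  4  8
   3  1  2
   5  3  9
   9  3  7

One optimal route is [0,0]→[1,0]→[1,1]→[2,1]→[3,1]→[3,2].
Its cost is 1 + 3 + 1 + 3 + 3 + 7 = 18.
(Top row then right column would cost 31.)

18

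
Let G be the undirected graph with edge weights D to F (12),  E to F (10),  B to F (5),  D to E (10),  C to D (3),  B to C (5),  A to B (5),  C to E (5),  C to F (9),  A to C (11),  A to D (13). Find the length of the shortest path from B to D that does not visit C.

Candidate routes:
B→F→D: 5 + 12 = 17
B→A→D: 5 + 13 = 18
B→F→E→D: 5 + 10 + 10 = 25
Best route has total 17.

17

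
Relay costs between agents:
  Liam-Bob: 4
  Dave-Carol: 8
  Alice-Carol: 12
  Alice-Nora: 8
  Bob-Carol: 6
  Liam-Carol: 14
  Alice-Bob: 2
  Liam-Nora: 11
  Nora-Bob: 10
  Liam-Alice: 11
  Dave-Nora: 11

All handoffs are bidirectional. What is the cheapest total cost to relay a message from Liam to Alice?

A few of the Liam→Alice routes:
Liam→Bob→Alice: 4 + 2 = 6
Liam→Nora→Alice: 11 + 8 = 19
Liam→Bob→Nora→Alice: 4 + 10 + 8 = 22
Liam→Alice: 11
The minimum is 6.

6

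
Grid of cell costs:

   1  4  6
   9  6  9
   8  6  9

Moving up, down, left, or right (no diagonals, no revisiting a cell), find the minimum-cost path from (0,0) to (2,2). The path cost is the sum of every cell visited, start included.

Cheapest: [0,0]→[0,1]→[1,1]→[2,1]→[2,2]
  1 + 4 + 6 + 6 + 9 = 26

26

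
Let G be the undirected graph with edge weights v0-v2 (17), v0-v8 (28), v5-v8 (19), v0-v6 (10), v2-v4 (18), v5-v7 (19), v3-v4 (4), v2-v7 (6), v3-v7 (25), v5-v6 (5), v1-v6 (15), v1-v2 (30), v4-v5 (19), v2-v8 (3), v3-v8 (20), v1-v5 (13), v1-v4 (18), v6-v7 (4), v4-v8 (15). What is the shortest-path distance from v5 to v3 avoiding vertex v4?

34

Checking several routes:
v5 → v6 → v7 → v2 → v8 → v3: 5 + 4 + 6 + 3 + 20 = 38
v5 → v7 → v2 → v8 → v3: 19 + 6 + 3 + 20 = 48
v5 → v8 → v3: 19 + 20 = 39
v5 → v6 → v7 → v3: 5 + 4 + 25 = 34
v5 → v7 → v3: 19 + 25 = 44
Shortest: 34.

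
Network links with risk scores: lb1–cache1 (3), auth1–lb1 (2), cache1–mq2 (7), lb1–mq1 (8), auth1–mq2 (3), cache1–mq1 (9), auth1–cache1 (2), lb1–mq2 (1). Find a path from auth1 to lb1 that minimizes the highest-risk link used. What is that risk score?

2

A few of the auth1→lb1 routes:
auth1-lb1: max(2) = 2
auth1-mq2-cache1-lb1: max(3, 7, 3) = 7
auth1-cache1-lb1: max(2, 3) = 3
auth1-cache1-mq2-lb1: max(2, 7, 1) = 7
auth1-cache1-mq1-lb1: max(2, 9, 8) = 9
auth1-mq2-lb1: max(3, 1) = 3
The minimum achievable maximum is 2.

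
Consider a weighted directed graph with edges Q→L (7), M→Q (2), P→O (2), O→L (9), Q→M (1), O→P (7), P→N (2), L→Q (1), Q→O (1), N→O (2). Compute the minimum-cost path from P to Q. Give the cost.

Routes from P to Q:
P→O→L→Q: 2 + 9 + 1 = 12
P→N→O→L→Q: 2 + 2 + 9 + 1 = 14
The minimum is 12.

12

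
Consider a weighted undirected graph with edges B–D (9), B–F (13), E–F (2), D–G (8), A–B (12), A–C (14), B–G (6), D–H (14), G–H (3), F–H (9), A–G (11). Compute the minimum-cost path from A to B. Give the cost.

12

Comparing a few candidate routes:
A → G → D → B: 11 + 8 + 9 = 28
A → G → B: 11 + 6 = 17
A → B: 12
A → G → H → F → B: 11 + 3 + 9 + 13 = 36
The minimum is 12.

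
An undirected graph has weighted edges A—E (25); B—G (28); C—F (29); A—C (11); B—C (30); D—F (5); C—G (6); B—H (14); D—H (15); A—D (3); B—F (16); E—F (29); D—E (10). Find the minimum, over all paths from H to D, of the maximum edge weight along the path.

15

Comparing a few candidate routes:
H → B → G → C → A → D: max(14, 28, 6, 11, 3) = 28
H → B → F → D: max(14, 16, 5) = 16
H → B → F → C → A → D: max(14, 16, 29, 11, 3) = 29
H → D: max(15) = 15
H → B → G → C → A → E → D: max(14, 28, 6, 11, 25, 10) = 28
Best route has worst link 15.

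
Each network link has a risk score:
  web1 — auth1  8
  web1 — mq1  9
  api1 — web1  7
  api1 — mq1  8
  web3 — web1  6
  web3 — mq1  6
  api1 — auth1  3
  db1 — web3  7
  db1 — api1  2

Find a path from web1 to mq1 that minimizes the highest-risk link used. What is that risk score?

A few of the web1→mq1 routes:
web1-web3-db1-api1-mq1: max(6, 7, 2, 8) = 8
web1-auth1-api1-db1-web3-mq1: max(8, 3, 2, 7, 6) = 8
web1-api1-db1-web3-mq1: max(7, 2, 7, 6) = 7
web1-web3-mq1: max(6, 6) = 6
Smallest bottleneck: 6.

6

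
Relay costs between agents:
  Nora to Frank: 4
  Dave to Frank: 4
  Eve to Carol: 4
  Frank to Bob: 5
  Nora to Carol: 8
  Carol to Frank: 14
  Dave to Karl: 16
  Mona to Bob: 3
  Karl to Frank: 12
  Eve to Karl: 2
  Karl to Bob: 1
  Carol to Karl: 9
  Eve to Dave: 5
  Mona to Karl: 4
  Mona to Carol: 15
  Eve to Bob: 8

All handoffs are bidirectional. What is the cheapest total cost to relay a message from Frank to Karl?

Comparing a few candidate routes:
Frank - Karl: 12
Frank - Dave - Eve - Karl: 4 + 5 + 2 = 11
Frank - Bob - Karl: 5 + 1 = 6
Shortest: 6.

6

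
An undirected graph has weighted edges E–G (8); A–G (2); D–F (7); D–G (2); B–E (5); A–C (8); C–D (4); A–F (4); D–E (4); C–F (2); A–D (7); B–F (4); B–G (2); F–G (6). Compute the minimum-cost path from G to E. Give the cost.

6

A few of the G→E routes:
G → B → E: 2 + 5 = 7
G → D → E: 2 + 4 = 6
G → A → D → E: 2 + 7 + 4 = 13
G → F → B → E: 6 + 4 + 5 = 15
G → E: 8
G → A → F → B → E: 2 + 4 + 4 + 5 = 15
The minimum is 6.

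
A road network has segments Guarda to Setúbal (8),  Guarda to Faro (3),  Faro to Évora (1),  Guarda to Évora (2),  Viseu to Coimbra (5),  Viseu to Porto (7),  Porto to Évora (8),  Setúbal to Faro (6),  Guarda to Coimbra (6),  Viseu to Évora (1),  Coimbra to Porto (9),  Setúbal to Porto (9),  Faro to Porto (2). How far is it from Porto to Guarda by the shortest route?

5

A few of the Porto→Guarda routes:
Porto → Faro → Guarda: 2 + 3 = 5
Porto → Viseu → Évora → Faro → Guarda: 7 + 1 + 1 + 3 = 12
Porto → Viseu → Évora → Guarda: 7 + 1 + 2 = 10
Porto → Faro → Évora → Guarda: 2 + 1 + 2 = 5
Porto → Évora → Guarda: 8 + 2 = 10
Shortest: 5 mi.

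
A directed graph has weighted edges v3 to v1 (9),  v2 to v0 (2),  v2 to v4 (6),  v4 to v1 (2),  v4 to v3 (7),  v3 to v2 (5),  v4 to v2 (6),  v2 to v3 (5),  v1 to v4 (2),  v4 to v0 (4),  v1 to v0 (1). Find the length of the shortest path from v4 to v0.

3

Candidate routes:
v4 → v2 → v0: 6 + 2 = 8
v4 → v1 → v0: 2 + 1 = 3
v4 → v3 → v2 → v0: 7 + 5 + 2 = 14
v4 → v2 → v3 → v1 → v0: 6 + 5 + 9 + 1 = 21
v4 → v0: 4
v4 → v3 → v1 → v0: 7 + 9 + 1 = 17
Shortest: 3.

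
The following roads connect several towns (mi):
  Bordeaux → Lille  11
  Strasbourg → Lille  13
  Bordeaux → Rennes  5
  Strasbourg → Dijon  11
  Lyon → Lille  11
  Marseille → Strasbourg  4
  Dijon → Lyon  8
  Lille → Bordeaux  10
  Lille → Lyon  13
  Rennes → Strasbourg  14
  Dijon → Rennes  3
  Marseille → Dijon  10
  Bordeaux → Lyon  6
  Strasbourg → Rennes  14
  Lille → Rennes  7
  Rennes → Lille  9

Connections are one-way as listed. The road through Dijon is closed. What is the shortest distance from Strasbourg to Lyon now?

Routes from Strasbourg to Lyon avoiding Dijon:
Strasbourg → Rennes → Lille → Lyon: 14 + 9 + 13 = 36
Strasbourg → Lille → Bordeaux → Lyon: 13 + 10 + 6 = 29
Strasbourg → Lille → Lyon: 13 + 13 = 26
Strasbourg → Rennes → Lille → Bordeaux → Lyon: 14 + 9 + 10 + 6 = 39
The minimum is 26 mi.

26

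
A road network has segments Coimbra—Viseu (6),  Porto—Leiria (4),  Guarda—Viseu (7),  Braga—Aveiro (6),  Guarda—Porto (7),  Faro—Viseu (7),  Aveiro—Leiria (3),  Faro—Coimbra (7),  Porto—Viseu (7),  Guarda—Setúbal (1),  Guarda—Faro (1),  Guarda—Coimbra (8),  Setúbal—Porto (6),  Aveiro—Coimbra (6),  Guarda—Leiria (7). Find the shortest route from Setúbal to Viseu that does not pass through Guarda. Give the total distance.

Candidate routes:
Setúbal-Porto-Leiria-Aveiro-Coimbra-Faro-Viseu: 6 + 4 + 3 + 6 + 7 + 7 = 33
Setúbal-Porto-Viseu: 6 + 7 = 13
Setúbal-Porto-Leiria-Aveiro-Coimbra-Viseu: 6 + 4 + 3 + 6 + 6 = 25
The minimum is 13.

13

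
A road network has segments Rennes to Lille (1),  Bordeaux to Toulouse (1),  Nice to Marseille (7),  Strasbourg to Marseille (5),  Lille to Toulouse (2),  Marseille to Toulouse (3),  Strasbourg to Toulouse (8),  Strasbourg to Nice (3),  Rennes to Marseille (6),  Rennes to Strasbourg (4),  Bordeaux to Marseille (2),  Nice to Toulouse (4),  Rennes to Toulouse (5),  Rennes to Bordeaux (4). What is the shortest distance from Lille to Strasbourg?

5

Comparing a few candidate routes:
Lille-Toulouse-Marseille-Strasbourg: 2 + 3 + 5 = 10
Lille-Toulouse-Nice-Strasbourg: 2 + 4 + 3 = 9
Lille-Toulouse-Strasbourg: 2 + 8 = 10
Lille-Toulouse-Bordeaux-Marseille-Strasbourg: 2 + 1 + 2 + 5 = 10
Lille-Toulouse-Rennes-Strasbourg: 2 + 5 + 4 = 11
Lille-Rennes-Strasbourg: 1 + 4 = 5
The minimum is 5 mi.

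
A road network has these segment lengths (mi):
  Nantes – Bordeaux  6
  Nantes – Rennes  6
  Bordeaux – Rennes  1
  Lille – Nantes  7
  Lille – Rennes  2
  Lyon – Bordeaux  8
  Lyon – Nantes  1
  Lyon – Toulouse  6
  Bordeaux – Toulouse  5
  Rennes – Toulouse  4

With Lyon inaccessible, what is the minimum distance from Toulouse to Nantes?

Paths from Toulouse to Nantes avoiding Lyon:
Toulouse -> Rennes -> Bordeaux -> Nantes: 4 + 1 + 6 = 11
Toulouse -> Bordeaux -> Nantes: 5 + 6 = 11
Toulouse -> Bordeaux -> Rennes -> Nantes: 5 + 1 + 6 = 12
Toulouse -> Rennes -> Lille -> Nantes: 4 + 2 + 7 = 13
Toulouse -> Rennes -> Nantes: 4 + 6 = 10
Toulouse -> Bordeaux -> Rennes -> Lille -> Nantes: 5 + 1 + 2 + 7 = 15
Best route has total 10 mi.

10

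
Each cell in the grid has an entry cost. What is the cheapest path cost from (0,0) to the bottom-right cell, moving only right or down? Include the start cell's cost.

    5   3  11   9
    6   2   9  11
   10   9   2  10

Path [0,0] → [0,1] → [1,1] → [1,2] → [2,2] → [2,3]: 5 + 3 + 2 + 9 + 2 + 10 = 31.

31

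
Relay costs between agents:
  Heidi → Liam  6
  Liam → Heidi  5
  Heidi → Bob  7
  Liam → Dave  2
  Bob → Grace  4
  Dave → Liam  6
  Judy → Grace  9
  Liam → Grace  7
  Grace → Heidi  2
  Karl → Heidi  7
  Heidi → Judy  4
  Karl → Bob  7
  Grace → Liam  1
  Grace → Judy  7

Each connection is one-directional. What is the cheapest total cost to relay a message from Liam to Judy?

9

Candidate routes:
Liam - Heidi - Judy: 5 + 4 = 9
Liam - Grace - Heidi - Judy: 7 + 2 + 4 = 13
Liam - Grace - Judy: 7 + 7 = 14
Liam - Heidi - Bob - Grace - Judy: 5 + 7 + 4 + 7 = 23
Best route has total 9.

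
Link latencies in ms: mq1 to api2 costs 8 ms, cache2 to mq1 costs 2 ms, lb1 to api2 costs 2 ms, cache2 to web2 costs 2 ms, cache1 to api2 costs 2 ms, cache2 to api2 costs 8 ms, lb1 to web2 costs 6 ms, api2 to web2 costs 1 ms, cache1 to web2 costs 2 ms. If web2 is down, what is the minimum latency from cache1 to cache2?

Candidate routes:
cache1 -> api2 -> cache2: 2 + 8 = 10
cache1 -> api2 -> mq1 -> cache2: 2 + 8 + 2 = 12
Shortest: 10 ms.

10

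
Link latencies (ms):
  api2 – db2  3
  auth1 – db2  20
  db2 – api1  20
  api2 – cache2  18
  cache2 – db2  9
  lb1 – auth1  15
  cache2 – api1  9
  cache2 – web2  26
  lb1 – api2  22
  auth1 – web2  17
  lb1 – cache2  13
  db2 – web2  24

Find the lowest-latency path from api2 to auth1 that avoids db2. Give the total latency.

A few of the api2→auth1 routes:
api2 → lb1 → auth1: 22 + 15 = 37
api2 → cache2 → web2 → auth1: 18 + 26 + 17 = 61
api2 → cache2 → lb1 → auth1: 18 + 13 + 15 = 46
Shortest: 37 ms.

37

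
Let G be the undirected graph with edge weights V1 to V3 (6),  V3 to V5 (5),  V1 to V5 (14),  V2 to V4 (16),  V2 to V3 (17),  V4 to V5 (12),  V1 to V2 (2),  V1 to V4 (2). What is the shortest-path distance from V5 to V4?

12

Checking several routes:
V5→V4: 12
V5→V3→V2→V1→V4: 5 + 17 + 2 + 2 = 26
V5→V1→V4: 14 + 2 = 16
V5→V3→V1→V4: 5 + 6 + 2 = 13
The minimum is 12.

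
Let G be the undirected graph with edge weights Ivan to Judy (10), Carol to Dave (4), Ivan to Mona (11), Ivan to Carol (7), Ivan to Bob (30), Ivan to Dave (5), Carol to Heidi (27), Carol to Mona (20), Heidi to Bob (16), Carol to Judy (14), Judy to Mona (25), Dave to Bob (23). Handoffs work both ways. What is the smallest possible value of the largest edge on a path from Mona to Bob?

23

A few of the Mona→Bob routes:
Mona-Carol-Judy-Ivan-Dave-Bob: max(20, 14, 10, 5, 23) = 23
Mona-Carol-Dave-Bob: max(20, 4, 23) = 23
Mona-Carol-Ivan-Dave-Bob: max(20, 7, 5, 23) = 23
Smallest bottleneck: 23.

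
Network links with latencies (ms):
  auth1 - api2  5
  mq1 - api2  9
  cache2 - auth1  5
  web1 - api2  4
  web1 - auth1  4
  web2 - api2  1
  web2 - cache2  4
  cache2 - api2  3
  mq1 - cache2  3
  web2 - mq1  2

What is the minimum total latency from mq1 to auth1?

8

Some routes from mq1 to auth1:
mq1-cache2-auth1: 3 + 5 = 8
mq1-web2-api2-auth1: 2 + 1 + 5 = 8
mq1-web2-api2-web1-auth1: 2 + 1 + 4 + 4 = 11
Best route has total 8 ms.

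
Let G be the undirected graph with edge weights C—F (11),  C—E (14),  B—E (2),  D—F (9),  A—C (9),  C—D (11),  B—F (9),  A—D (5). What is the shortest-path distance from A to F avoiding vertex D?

Paths from A to F avoiding D:
A→C→F: 9 + 11 = 20
A→C→E→B→F: 9 + 14 + 2 + 9 = 34
Best route has total 20.

20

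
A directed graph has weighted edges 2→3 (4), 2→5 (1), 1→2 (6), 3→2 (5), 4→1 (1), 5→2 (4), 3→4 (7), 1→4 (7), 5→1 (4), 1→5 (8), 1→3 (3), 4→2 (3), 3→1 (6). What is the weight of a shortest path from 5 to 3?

7

Paths from 5 to 3:
5→1→4→2→3: 4 + 7 + 3 + 4 = 18
5→1→2→3: 4 + 6 + 4 = 14
5→2→3: 4 + 4 = 8
5→1→3: 4 + 3 = 7
The minimum is 7.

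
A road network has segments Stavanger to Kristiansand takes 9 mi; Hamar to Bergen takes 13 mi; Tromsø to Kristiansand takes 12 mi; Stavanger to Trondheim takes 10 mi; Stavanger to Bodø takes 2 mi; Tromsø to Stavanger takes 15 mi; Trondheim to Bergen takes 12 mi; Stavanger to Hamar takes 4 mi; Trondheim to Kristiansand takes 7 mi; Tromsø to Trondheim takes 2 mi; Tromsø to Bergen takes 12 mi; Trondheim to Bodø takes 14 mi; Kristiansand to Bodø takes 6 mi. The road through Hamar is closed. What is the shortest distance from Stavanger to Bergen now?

22

Comparing a few candidate routes:
Stavanger - Trondheim - Tromsø - Bergen: 10 + 2 + 12 = 24
Stavanger - Trondheim - Bergen: 10 + 12 = 22
Stavanger - Tromsø - Bergen: 15 + 12 = 27
Shortest: 22 mi.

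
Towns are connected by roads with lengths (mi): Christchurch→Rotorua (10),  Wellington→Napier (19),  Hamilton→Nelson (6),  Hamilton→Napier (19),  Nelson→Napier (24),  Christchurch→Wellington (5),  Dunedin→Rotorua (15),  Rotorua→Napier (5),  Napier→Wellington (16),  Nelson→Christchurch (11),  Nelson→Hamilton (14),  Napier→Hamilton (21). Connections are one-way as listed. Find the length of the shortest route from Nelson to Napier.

Candidate routes:
Nelson - Christchurch - Wellington - Napier: 11 + 5 + 19 = 35
Nelson - Christchurch - Rotorua - Napier: 11 + 10 + 5 = 26
Nelson - Hamilton - Napier: 14 + 19 = 33
Nelson - Napier: 24
The minimum is 24 mi.

24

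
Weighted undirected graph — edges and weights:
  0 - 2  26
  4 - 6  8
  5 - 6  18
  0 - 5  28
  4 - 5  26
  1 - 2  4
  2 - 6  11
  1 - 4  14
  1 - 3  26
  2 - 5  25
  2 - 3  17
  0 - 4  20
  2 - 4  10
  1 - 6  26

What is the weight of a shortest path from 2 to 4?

Checking several routes:
2→0→4: 26 + 20 = 46
2→1→4: 4 + 14 = 18
2→1→6→4: 4 + 26 + 8 = 38
2→6→1→4: 11 + 26 + 14 = 51
2→4: 10
2→6→4: 11 + 8 = 19
Best route has total 10.

10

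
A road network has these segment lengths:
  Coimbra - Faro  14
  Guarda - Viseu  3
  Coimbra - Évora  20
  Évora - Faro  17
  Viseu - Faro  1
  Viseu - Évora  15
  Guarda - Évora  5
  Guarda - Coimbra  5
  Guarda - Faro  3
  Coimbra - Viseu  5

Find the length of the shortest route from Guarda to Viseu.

3

Checking several routes:
Guarda→Faro→Coimbra→Viseu: 3 + 14 + 5 = 22
Guarda→Coimbra→Faro→Viseu: 5 + 14 + 1 = 20
Guarda→Évora→Viseu: 5 + 15 = 20
Guarda→Viseu: 3
Guarda→Faro→Viseu: 3 + 1 = 4
Guarda→Coimbra→Viseu: 5 + 5 = 10
Best route has total 3.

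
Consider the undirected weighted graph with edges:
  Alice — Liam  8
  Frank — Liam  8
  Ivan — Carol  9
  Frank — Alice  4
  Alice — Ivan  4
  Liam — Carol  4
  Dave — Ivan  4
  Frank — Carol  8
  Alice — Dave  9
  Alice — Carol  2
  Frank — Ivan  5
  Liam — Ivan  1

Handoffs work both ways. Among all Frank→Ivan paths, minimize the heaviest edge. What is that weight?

4

A few of the Frank→Ivan routes:
Frank - Liam - Alice - Ivan: max(8, 8, 4) = 8
Frank - Liam - Carol - Alice - Ivan: max(8, 4, 2, 4) = 8
Frank - Alice - Ivan: max(4, 4) = 4
Frank - Ivan: max(5) = 5
Frank - Alice - Carol - Liam - Ivan: max(4, 2, 4, 1) = 4
The minimum achievable maximum is 4.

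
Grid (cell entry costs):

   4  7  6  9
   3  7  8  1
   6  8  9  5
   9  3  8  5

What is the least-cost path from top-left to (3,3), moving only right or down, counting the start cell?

33

Take (0,0) (1,0) (1,1) (1,2) (1,3) (2,3) (3,3) for a total of 4 + 3 + 7 + 8 + 1 + 5 + 5 = 33.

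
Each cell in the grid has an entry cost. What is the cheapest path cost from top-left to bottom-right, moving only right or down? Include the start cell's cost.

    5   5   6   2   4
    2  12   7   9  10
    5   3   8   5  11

Cheapest: (0,0)→(1,0)→(2,0)→(2,1)→(2,2)→(2,3)→(2,4)
  5 + 2 + 5 + 3 + 8 + 5 + 11 = 39
For comparison, the top-then-right route costs 43.

39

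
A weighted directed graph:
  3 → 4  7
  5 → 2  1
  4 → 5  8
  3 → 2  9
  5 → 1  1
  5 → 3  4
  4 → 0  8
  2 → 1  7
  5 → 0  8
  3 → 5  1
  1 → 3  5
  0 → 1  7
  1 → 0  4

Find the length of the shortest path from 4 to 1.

A few of the 4→1 routes:
4 - 5 - 0 - 1: 8 + 8 + 7 = 23
4 - 5 - 1: 8 + 1 = 9
4 - 0 - 1: 8 + 7 = 15
4 - 5 - 2 - 1: 8 + 1 + 7 = 16
Best route has total 9.

9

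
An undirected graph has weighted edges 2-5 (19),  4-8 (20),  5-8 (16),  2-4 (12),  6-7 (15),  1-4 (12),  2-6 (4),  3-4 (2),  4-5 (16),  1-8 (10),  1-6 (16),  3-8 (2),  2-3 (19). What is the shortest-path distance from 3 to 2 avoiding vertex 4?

19

Paths from 3 to 2 avoiding 4:
3 → 2: 19
3 → 8 → 5 → 2: 2 + 16 + 19 = 37
3 → 8 → 1 → 6 → 2: 2 + 10 + 16 + 4 = 32
Shortest: 19.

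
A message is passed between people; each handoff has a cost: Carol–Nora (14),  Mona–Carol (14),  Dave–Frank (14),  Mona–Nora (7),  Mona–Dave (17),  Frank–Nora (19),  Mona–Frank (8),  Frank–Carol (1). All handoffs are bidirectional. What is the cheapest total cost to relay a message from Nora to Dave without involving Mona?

29

Routes from Nora to Dave avoiding Mona:
Nora → Frank → Dave: 19 + 14 = 33
Nora → Carol → Frank → Dave: 14 + 1 + 14 = 29
Shortest: 29.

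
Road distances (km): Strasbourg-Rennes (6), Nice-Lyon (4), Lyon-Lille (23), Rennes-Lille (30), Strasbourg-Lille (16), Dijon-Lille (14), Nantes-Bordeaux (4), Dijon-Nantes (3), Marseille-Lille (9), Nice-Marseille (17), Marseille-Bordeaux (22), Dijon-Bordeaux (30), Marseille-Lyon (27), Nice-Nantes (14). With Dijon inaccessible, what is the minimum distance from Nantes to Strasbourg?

Some routes from Nantes to Strasbourg avoiding Dijon:
Nantes→Nice→Lyon→Marseille→Lille→Strasbourg: 14 + 4 + 27 + 9 + 16 = 70
Nantes→Bordeaux→Marseille→Lille→Strasbourg: 4 + 22 + 9 + 16 = 51
Nantes→Nice→Marseille→Lille→Strasbourg: 14 + 17 + 9 + 16 = 56
Nantes→Nice→Lyon→Lille→Strasbourg: 14 + 4 + 23 + 16 = 57
The minimum is 51 km.

51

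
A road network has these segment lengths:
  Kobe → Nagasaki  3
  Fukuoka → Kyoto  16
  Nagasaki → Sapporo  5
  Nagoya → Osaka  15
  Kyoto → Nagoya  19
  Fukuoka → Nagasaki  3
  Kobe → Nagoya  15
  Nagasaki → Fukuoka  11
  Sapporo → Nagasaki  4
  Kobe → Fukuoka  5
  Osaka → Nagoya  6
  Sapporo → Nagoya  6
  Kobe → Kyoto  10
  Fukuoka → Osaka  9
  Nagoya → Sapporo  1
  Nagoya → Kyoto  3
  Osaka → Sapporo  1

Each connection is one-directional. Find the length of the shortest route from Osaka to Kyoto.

Paths from Osaka to Kyoto:
Osaka -> Nagoya -> Sapporo -> Nagasaki -> Fukuoka -> Kyoto: 6 + 1 + 4 + 11 + 16 = 38
Osaka -> Nagoya -> Kyoto: 6 + 3 = 9
Osaka -> Sapporo -> Nagasaki -> Fukuoka -> Kyoto: 1 + 4 + 11 + 16 = 32
Osaka -> Sapporo -> Nagoya -> Kyoto: 1 + 6 + 3 = 10
Best route has total 9.

9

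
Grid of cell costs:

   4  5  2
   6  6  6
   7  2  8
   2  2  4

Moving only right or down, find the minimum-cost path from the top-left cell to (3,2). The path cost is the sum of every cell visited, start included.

Cheapest: [0,0]→[0,1]→[1,1]→[2,1]→[3,1]→[3,2]
  4 + 5 + 6 + 2 + 2 + 4 = 23
(Top row then right column would cost 29.)

23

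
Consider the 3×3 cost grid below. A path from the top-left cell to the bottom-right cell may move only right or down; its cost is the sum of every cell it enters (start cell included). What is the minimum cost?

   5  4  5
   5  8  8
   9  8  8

One optimal route is [0,0] -> [0,1] -> [0,2] -> [1,2] -> [2,2].
Its cost is 5 + 4 + 5 + 8 + 8 = 30.

30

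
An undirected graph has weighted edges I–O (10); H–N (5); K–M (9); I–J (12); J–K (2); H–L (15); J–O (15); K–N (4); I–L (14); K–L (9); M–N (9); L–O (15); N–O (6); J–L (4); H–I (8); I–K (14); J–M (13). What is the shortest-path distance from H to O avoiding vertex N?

18

Some routes from H to O avoiding N:
H→I→O: 8 + 10 = 18
H→L→J→O: 15 + 4 + 15 = 34
H→L→O: 15 + 15 = 30
Shortest: 18.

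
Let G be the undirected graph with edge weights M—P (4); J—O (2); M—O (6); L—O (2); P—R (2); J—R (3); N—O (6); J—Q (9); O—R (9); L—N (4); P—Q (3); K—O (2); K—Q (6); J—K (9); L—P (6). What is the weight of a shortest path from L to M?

Checking several routes:
L - O - J - R - P - M: 2 + 2 + 3 + 2 + 4 = 13
L - N - O - M: 4 + 6 + 6 = 16
L - O - M: 2 + 6 = 8
L - O - R - P - M: 2 + 9 + 2 + 4 = 17
L - P - M: 6 + 4 = 10
L - O - K - Q - P - M: 2 + 2 + 6 + 3 + 4 = 17
The minimum is 8.

8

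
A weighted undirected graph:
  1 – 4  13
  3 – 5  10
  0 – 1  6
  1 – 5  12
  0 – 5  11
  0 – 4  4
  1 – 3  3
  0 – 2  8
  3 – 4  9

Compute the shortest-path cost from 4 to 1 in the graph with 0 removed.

12

Routes from 4 to 1 avoiding 0:
4 -> 3 -> 1: 9 + 3 = 12
4 -> 3 -> 5 -> 1: 9 + 10 + 12 = 31
4 -> 1: 13
Shortest: 12.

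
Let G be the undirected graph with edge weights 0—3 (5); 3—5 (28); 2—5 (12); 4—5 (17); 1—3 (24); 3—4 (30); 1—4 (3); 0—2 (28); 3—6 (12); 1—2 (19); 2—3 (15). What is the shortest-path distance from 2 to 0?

20

Some routes from 2 to 0:
2-0: 28
2-5-3-0: 12 + 28 + 5 = 45
2-3-0: 15 + 5 = 20
Best route has total 20.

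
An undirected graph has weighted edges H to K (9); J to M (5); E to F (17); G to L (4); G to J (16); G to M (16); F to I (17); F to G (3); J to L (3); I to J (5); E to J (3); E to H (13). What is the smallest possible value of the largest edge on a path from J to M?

5

Paths from J to M:
J→E→F→G→M: max(3, 17, 3, 16) = 17
J→L→G→M: max(3, 4, 16) = 16
J→I→F→G→M: max(5, 17, 3, 16) = 17
J→G→M: max(16, 16) = 16
J→M: max(5) = 5
Smallest bottleneck: 5.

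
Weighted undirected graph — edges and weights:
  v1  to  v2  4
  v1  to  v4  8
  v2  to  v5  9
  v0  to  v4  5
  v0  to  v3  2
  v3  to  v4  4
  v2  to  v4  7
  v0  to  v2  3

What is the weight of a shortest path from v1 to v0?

Some routes from v1 to v0:
v1 -> v4 -> v0: 8 + 5 = 13
v1 -> v4 -> v3 -> v0: 8 + 4 + 2 = 14
v1 -> v2 -> v0: 4 + 3 = 7
v1 -> v2 -> v4 -> v0: 4 + 7 + 5 = 16
v1 -> v2 -> v4 -> v3 -> v0: 4 + 7 + 4 + 2 = 17
The minimum is 7.

7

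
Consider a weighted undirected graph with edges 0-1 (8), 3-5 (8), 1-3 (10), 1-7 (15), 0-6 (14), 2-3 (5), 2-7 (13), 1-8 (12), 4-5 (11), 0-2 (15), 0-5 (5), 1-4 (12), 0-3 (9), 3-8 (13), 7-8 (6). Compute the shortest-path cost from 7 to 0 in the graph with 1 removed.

Checking several routes:
7 → 2 → 0: 13 + 15 = 28
7 → 8 → 3 → 0: 6 + 13 + 9 = 28
7 → 2 → 3 → 0: 13 + 5 + 9 = 27
Shortest: 27.

27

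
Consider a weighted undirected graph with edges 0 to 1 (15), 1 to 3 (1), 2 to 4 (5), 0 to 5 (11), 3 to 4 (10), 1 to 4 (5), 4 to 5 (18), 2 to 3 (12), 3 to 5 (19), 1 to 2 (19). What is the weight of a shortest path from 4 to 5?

Checking several routes:
4→5: 18
4→3→5: 10 + 19 = 29
4→1→0→5: 5 + 15 + 11 = 31
4→1→3→5: 5 + 1 + 19 = 25
4→3→1→0→5: 10 + 1 + 15 + 11 = 37
4→2→3→5: 5 + 12 + 19 = 36
The minimum is 18.

18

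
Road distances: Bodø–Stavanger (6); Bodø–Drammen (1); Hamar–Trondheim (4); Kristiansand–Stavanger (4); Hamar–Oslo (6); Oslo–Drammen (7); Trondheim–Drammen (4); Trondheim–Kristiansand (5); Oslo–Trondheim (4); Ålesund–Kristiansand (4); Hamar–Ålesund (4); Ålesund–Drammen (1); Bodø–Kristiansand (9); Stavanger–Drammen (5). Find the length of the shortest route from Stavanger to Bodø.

6

Comparing a few candidate routes:
Stavanger-Kristiansand-Ålesund-Drammen-Bodø: 4 + 4 + 1 + 1 = 10
Stavanger-Bodø: 6
Stavanger-Drammen-Bodø: 5 + 1 = 6
The minimum is 6.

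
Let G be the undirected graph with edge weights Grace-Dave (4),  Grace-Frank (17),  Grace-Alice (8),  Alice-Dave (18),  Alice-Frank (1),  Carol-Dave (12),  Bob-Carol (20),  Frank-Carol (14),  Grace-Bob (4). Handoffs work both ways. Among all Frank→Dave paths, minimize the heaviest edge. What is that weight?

A few of the Frank→Dave routes:
Frank - Grace - Alice - Dave: max(17, 8, 18) = 18
Frank - Grace - Dave: max(17, 4) = 17
Frank - Alice - Dave: max(1, 18) = 18
Frank - Alice - Grace - Dave: max(1, 8, 4) = 8
Frank - Carol - Dave: max(14, 12) = 14
The minimum achievable maximum is 8.

8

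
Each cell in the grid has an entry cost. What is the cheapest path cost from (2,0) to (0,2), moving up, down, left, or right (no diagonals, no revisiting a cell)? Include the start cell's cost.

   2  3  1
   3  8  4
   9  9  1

18

Path [2,0] -> [1,0] -> [0,0] -> [0,1] -> [0,2]: 9 + 3 + 2 + 3 + 1 = 18.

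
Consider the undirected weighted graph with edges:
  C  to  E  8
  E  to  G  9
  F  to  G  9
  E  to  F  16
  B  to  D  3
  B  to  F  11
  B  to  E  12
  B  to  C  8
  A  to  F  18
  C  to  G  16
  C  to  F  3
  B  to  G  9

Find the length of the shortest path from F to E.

11

A few of the F→E routes:
F -> G -> E: 9 + 9 = 18
F -> C -> E: 3 + 8 = 11
F -> E: 16
The minimum is 11.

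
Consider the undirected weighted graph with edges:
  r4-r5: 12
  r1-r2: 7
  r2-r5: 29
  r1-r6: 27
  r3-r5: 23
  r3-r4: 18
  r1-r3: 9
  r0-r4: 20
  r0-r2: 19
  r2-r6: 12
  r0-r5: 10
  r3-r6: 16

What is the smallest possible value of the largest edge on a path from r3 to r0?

18

Some routes from r3 to r0:
r3-r4-r0: max(18, 20) = 20
r3-r5-r4-r0: max(23, 12, 20) = 23
r3-r6-r2-r0: max(16, 12, 19) = 19
r3-r1-r2-r0: max(9, 7, 19) = 19
r3-r4-r5-r0: max(18, 12, 10) = 18
r3-r5-r0: max(23, 10) = 23
Best route has worst link 18.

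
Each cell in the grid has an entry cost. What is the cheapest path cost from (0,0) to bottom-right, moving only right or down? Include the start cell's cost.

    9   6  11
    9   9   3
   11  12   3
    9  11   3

33

Path [0,0]→[0,1]→[1,1]→[1,2]→[2,2]→[3,2]: 9 + 6 + 9 + 3 + 3 + 3 = 33.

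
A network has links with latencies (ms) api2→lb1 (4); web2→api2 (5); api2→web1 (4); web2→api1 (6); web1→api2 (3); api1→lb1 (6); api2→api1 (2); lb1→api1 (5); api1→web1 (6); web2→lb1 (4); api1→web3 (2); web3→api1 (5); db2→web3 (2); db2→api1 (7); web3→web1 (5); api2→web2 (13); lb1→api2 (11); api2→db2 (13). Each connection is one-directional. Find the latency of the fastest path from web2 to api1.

6

A few of the web2→api1 routes:
web2→lb1→api1: 4 + 5 = 9
web2→api2→lb1→api1: 5 + 4 + 5 = 14
web2→lb1→api2→api1: 4 + 11 + 2 = 17
web2→api1: 6
web2→api2→api1: 5 + 2 = 7
Shortest: 6 ms.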